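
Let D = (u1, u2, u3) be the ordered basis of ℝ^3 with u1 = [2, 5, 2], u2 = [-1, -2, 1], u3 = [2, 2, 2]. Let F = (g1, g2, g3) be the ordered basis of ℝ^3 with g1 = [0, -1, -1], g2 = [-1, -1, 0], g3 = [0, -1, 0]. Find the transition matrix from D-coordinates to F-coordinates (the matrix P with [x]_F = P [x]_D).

[[-2, -1, -2], [-2, 1, -2], [-1, 2, 2]]

Let M have columns uj and N have columns gj. Then for every x, N [x]_F = x = M [x]_D, so P = N^(-1) M.
Since det N = -1, N^(-1) has integer entries; multiplying gives P = [[-2, -1, -2], [-2, 1, -2], [-1, 2, 2]].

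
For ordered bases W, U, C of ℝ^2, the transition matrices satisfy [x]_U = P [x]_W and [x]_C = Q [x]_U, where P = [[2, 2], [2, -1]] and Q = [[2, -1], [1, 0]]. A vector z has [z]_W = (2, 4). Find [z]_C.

Composing the changes, [z]_C = Q P [z]_W.
Q P = [[2, 5], [2, 2]]; applying this to (2, 4) gives (24, 12).

(24, 12)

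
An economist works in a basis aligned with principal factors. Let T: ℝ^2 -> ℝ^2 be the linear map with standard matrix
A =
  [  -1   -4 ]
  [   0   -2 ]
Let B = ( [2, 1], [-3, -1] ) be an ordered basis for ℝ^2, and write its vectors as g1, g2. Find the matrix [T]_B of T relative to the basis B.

Let P have columns g1, g2. Then [T]_B = P^(-1) A P.
Here det P = 1, so P^(-1) is integer; computing A P first and then P^(-1)(A P) gives [[0, -1], [2, -3]].

[[0, -1], [2, -3]]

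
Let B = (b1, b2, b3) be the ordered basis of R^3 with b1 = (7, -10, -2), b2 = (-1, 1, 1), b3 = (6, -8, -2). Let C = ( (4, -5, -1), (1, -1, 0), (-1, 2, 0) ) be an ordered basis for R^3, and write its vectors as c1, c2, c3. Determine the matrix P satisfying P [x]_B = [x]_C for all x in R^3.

Let M have columns bj and N have columns cj. Then for every x, N [x]_C = x = M [x]_B, so P = N^(-1) M.
Since det N = -1, N^(-1) has integer entries; multiplying gives P = [[2, -1, 2], [-2, 2, -2], [-1, -1, 0]].

[[2, -1, 2], [-2, 2, -2], [-1, -1, 0]]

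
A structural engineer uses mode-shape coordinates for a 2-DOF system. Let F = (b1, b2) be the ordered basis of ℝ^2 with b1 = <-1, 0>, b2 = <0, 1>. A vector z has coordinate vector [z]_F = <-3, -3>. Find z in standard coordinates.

<3, -3>

z = M [z]_F, where M has columns b1, b2.
Carrying out the matrix-vector product, z = <3, -3>.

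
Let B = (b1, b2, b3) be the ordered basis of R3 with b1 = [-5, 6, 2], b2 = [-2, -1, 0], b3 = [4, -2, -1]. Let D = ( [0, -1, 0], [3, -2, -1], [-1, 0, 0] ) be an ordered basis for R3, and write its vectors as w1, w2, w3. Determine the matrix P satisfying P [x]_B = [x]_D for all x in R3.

[[-2, 1, 0], [-2, 0, 1], [-1, 2, -1]]

Column j of P is [bj]_D, since P maps B-coordinates to D-coordinates.
Expressing b1 in D: b1 = -2w1 - 2w2 - w3, so column 1 of P is [-2, -2, -1].
Doing the same for each bj gives P = [[-2, 1, 0], [-2, 0, 1], [-1, 2, -1]].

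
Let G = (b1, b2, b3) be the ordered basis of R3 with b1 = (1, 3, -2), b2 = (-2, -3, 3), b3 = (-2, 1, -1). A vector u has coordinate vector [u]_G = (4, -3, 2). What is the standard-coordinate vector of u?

By definition u = 4b1 - 3b2 + 2b3.
Summing componentwise gives (6, 23, -19).

(6, 23, -19)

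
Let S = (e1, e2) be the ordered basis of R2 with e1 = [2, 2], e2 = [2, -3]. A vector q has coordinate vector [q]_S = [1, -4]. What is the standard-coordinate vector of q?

[-6, 14]

By definition q = e1 - 4e2.
Summing componentwise gives [-6, 14].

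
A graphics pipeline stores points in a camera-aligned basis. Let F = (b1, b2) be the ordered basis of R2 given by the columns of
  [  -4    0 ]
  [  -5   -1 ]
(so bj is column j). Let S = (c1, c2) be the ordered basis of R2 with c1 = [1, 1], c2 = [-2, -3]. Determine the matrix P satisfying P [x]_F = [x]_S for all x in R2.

Take x = bj: its F-coordinates are the j-th standard unit vector, so P e_j — column j of P — equals [bj]_S.
b1 = -2c1 + c2, giving column 1 = [-2, 1]; repeating for each j gives P = [[-2, 2], [1, 1]].

[[-2, 2], [1, 1]]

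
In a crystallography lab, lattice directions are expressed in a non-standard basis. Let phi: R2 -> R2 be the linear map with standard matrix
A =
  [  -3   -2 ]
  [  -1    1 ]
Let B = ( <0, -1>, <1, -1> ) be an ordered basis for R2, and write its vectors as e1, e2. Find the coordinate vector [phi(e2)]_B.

Column 2 of [phi]_B is the B-coordinate vector of phi(e2).
In standard coordinates phi(e2) = A e2 = <-1, -2>.
Converting to B: <-1, -2> = 3e1 - e2, so the coordinate vector is <3, -1>.

<3, -1>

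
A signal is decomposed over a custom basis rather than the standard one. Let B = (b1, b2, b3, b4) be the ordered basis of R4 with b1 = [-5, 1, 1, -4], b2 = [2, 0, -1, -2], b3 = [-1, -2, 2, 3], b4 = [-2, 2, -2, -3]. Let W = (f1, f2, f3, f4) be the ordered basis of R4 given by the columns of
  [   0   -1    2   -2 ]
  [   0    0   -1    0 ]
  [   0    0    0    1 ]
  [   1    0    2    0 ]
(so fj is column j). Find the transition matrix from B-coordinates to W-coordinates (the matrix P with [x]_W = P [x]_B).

Take x = bj: its B-coordinates are the j-th standard unit vector, so P e_j — column j of P — equals [bj]_W.
b1 = -2f1 + f2 - f3 + f4, giving column 1 = [-2, 1, -1, 1]; repeating for each j gives P = [[-2, -2, -1, 1], [1, 0, 1, 2], [-1, 0, 2, -2], [1, -1, 2, -2]].

[[-2, -2, -1, 1], [1, 0, 1, 2], [-1, 0, 2, -2], [1, -1, 2, -2]]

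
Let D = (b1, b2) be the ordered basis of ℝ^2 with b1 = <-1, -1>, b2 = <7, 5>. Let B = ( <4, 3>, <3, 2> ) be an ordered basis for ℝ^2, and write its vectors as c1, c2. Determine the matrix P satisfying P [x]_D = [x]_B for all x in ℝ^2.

Take x = bj: its D-coordinates are the j-th standard unit vector, so P e_j — column j of P — equals [bj]_B.
b1 = -c1 + c2, giving column 1 = <-1, 1>; repeating for each j gives P = [[-1, 1], [1, 1]].

[[-1, 1], [1, 1]]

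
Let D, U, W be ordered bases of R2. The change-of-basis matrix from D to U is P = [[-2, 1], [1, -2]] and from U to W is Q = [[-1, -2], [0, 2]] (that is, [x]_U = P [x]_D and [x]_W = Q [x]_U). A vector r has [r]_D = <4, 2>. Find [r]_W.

<6, 0>

Composing the changes, [r]_W = Q P [r]_D.
Q P = [[0, 3], [2, -4]]; applying this to <4, 2> gives <6, 0>.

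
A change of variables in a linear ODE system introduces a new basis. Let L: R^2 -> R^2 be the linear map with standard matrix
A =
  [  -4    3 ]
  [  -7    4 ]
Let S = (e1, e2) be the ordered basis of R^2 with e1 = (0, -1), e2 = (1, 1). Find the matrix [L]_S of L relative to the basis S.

The j-th column of [L]_S is [L(ej)]_S.
L(e1) = A e1 = (-3, -4) = e1 - 3e2, so column 1 is (1, -3).
Repeating for e2 and assembling the columns gives [[1, 2], [-3, -1]].

[[1, 2], [-3, -1]]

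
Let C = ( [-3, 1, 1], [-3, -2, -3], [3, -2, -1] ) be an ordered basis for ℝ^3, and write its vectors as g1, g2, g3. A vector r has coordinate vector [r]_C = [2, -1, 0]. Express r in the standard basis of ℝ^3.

The coordinates say r = 2g1 - g2 + 0·g3; adding the scaled basis vectors gives [-3, 4, 5].

[-3, 4, 5]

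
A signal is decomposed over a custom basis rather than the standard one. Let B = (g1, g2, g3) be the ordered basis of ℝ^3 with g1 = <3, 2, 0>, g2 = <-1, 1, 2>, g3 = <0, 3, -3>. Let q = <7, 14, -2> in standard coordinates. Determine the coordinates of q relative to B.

We seek scalars with c_1 g1 + ... + c_3 g3 = q; equivalently solve M c = q where the columns of M are g1, ..., g3.
Row-reducing the augmented matrix [M | q] gives c = (3, 2, 2).
Check: 3g1 + 2g2 + 2g3 = <7, 14, -2>.

<3, 2, 2>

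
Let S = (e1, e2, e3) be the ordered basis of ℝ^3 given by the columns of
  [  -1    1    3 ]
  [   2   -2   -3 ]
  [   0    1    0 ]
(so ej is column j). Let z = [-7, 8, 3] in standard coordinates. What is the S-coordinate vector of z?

Write z = c_1 e1 + ... + c_3 e3 and solve for the c_i.
Gaussian elimination on [M | z] yields c = (4, 3, -2).
Check: 4e1 + 3e2 - 2e3 = [-7, 8, 3].

[4, 3, -2]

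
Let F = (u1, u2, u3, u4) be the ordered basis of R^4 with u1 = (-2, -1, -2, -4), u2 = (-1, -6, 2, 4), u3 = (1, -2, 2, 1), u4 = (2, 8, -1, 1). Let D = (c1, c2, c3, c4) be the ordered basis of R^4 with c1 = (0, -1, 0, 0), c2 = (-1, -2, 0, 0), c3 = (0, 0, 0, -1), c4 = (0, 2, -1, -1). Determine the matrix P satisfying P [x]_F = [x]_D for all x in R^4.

Take x = uj: its F-coordinates are the j-th standard unit vector, so P e_j — column j of P — equals [uj]_D.
u1 = c1 + 2c2 + 2c3 + 2c4, giving column 1 = (1, 2, 2, 2); repeating for each j gives P = [[1, 0, 0, -2], [2, 1, -1, -2], [2, -2, 1, -2], [2, -2, -2, 1]].

[[1, 0, 0, -2], [2, 1, -1, -2], [2, -2, 1, -2], [2, -2, -2, 1]]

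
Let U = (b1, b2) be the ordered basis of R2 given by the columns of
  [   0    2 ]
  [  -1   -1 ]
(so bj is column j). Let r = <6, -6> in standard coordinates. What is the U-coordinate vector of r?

We seek scalars with c_1 b1 + c_2 b2 = r; equivalently solve M c = r where the columns of M are b1, b2.
System: 0c_1 + 2c_2 = 6, -c_1 - c_2 = -6; solving gives c_1 = 3, c_2 = 3.
Check: 3b1 + 3b2 = <6, -6>.

<3, 3>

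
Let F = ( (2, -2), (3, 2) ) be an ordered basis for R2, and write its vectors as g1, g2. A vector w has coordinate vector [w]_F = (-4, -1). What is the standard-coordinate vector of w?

(-11, 6)

w = M [w]_F, where M has columns g1, g2.
Carrying out the matrix-vector product, w = (-11, 6).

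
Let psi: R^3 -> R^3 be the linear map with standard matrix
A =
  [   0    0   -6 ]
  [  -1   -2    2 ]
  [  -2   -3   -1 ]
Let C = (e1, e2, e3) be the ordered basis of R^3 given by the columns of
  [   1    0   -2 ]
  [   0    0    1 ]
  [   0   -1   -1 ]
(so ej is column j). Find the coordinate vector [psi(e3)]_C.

[2, 0, -2]

Compute psi(e3) = A e3 = [6, -2, 2] in standard coordinates.
Then write this in C-coordinates: solve for y in y_1 e1 + ... + y_3 e3 = [6, -2, 2].
This gives y = [2, 0, -2], which is column 3 of [psi]_C.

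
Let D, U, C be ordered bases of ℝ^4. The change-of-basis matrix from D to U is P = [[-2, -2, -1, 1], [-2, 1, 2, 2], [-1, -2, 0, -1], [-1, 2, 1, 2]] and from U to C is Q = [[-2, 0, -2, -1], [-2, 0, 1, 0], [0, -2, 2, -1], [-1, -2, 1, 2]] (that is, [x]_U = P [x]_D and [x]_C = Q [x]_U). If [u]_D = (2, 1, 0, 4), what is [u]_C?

Composing the changes, [u]_C = Q P [u]_D.
Q P = [[7, 6, 1, -2], [3, 2, 2, -3], [3, -8, -5, -8], [3, 2, -1, -2]]; applying this to (2, 1, 0, 4) gives (12, -4, -34, 0).

(12, -4, -34, 0)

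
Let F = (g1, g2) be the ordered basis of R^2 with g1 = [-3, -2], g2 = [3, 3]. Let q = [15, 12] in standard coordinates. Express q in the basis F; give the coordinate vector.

[-3, 2]

We seek scalars with c_1 g1 + c_2 g2 = q; equivalently solve M c = q where the columns of M are g1, g2.
System: -3c_1 + 3c_2 = 15, -2c_1 + 3c_2 = 12; solving gives c_1 = -3, c_2 = 2.
Check: -3g1 + 2g2 = [15, 12].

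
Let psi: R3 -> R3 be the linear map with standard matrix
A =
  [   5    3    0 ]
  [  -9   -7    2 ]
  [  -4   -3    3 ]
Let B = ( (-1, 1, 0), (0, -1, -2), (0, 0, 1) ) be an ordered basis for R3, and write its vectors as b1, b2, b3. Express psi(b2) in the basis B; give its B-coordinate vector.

(3, 0, -3)

Column 2 of [psi]_B is the B-coordinate vector of psi(b2).
In standard coordinates psi(b2) = A b2 = (-3, 3, -3).
Converting to B: (-3, 3, -3) = 3b1 + 0·b2 - 3b3, so the coordinate vector is (3, 0, -3).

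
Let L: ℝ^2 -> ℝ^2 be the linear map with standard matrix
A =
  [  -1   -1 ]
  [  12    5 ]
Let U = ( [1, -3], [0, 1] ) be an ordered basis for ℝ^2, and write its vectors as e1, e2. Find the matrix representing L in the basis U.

[[2, -1], [3, 2]]

Let P have columns e1, e2. Then [L]_U = P^(-1) A P.
Here det P = 1, so P^(-1) is integer; computing A P first and then P^(-1)(A P) gives [[2, -1], [3, 2]].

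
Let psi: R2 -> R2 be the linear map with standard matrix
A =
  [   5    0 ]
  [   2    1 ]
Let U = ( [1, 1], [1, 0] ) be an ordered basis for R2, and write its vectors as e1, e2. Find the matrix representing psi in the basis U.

[[3, 2], [2, 3]]

The j-th column of [psi]_U is [psi(ej)]_U.
psi(e1) = A e1 = [5, 3] = 3e1 + 2e2, so column 1 is [3, 2].
Repeating for e2 and assembling the columns gives [[3, 2], [2, 3]].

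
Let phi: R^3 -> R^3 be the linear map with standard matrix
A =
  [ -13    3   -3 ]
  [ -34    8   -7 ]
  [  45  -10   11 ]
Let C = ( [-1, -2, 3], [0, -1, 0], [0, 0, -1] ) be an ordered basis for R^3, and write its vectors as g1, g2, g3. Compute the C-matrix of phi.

Let P have columns g1, ..., g3. Then [phi]_C = P^(-1) A P.
Here det P = -1, so P^(-1) is integer; computing A P first and then P^(-1)(A P) gives [[2, 3, -3], [-1, 2, -1], [-2, -1, 2]].

[[2, 3, -3], [-1, 2, -1], [-2, -1, 2]]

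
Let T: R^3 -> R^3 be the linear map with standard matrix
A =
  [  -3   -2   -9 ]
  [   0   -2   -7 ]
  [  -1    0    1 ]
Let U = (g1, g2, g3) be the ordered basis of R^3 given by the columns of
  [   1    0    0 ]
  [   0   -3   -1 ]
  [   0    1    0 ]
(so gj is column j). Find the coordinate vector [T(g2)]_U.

<-3, 1, -2>

Column 2 of [T]_U is the U-coordinate vector of T(g2).
In standard coordinates T(g2) = A g2 = <-3, -1, 1>.
Converting to U: <-3, -1, 1> = -3g1 + g2 - 2g3, so the coordinate vector is <-3, 1, -2>.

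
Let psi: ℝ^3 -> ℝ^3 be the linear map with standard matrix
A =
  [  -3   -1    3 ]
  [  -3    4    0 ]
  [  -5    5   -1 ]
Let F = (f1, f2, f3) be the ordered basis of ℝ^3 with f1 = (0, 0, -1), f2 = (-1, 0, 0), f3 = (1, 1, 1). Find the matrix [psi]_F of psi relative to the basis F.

With P the matrix whose columns are f1, ..., f3, [psi]_F = P^(-1) A P.
Column by column: psi(f1) = A f1 = (-3, 0, 1); its F-coordinates (-1, 3, 0) give column 1.
Continuing for each basis vector yields [psi]_F = [[-1, -2, 2], [3, 0, 2], [0, 3, 1]].

[[-1, -2, 2], [3, 0, 2], [0, 3, 1]]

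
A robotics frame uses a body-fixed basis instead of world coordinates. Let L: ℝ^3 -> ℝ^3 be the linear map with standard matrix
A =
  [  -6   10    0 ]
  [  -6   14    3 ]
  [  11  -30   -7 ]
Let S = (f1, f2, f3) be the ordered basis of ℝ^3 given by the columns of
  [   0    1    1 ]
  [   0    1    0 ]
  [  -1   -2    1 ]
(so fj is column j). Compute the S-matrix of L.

Let P have columns f1, ..., f3. Then [L]_S = P^(-1) A P.
Here det P = 1, so P^(-1) is integer; computing A P first and then P^(-1)(A P) gives [[2, 3, -1], [-3, 2, -3], [3, 2, -3]].

[[2, 3, -1], [-3, 2, -3], [3, 2, -3]]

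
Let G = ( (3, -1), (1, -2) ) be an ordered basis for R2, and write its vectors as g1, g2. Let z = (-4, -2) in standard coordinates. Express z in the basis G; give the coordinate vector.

We seek scalars with c_1 g1 + c_2 g2 = z; equivalently solve M c = z where the columns of M are g1, g2.
System: 3c_1 + c_2 = -4, -c_1 - 2c_2 = -2; solving gives c_1 = -2, c_2 = 2.
Check: -2g1 + 2g2 = (-4, -2).

(-2, 2)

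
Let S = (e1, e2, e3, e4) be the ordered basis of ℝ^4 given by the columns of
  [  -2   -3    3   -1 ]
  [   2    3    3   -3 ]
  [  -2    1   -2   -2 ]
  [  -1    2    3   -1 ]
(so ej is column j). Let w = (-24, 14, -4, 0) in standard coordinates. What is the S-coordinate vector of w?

(4, 4, -1, 1)

We seek scalars with c_1 e1 + ... + c_4 e4 = w; equivalently solve M c = w where the columns of M are e1, ..., e4.
Gaussian elimination on [M | w] yields c = (4, 4, -1, 1).
Check: 4e1 + 4e2 - e3 + e4 = (-24, 14, -4, 0).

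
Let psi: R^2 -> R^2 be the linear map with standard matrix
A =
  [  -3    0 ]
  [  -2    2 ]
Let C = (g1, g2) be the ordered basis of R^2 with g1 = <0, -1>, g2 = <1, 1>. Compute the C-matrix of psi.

Let P have columns g1, g2. Then [psi]_C = P^(-1) A P.
Here det P = 1, so P^(-1) is integer; computing A P first and then P^(-1)(A P) gives [[2, -3], [0, -3]].

[[2, -3], [0, -3]]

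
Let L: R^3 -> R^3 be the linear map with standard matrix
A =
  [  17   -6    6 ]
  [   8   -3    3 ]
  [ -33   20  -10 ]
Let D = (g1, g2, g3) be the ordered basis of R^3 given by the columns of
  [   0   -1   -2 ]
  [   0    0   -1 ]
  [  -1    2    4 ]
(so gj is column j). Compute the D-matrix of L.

[[2, -3, 2], [0, 1, 2], [3, 2, 1]]

With P the matrix whose columns are g1, ..., g3, [L]_D = P^(-1) A P.
Column by column: L(g1) = A g1 = (-6, -3, 10); its D-coordinates (2, 0, 3) give column 1.
Continuing for each basis vector yields [L]_D = [[2, -3, 2], [0, 1, 2], [3, 2, 1]].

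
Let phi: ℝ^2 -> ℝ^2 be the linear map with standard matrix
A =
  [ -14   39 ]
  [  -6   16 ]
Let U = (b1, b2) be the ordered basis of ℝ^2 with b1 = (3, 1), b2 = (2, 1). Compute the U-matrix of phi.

Let P have columns b1, b2. Then [phi]_U = P^(-1) A P.
Here det P = 1, so P^(-1) is integer; computing A P first and then P^(-1)(A P) gives [[1, 3], [-3, 1]].

[[1, 3], [-3, 1]]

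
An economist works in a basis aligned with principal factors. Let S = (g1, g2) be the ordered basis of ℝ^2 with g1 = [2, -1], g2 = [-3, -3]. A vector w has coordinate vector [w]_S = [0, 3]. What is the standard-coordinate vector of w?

By definition w = 0·g1 + 3g2.
Summing componentwise gives [-9, -9].

[-9, -9]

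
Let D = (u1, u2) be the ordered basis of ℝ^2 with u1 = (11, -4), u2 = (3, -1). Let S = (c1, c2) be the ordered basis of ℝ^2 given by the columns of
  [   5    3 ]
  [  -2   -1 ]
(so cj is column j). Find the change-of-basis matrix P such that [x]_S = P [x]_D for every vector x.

[[1, 0], [2, 1]]

Let M have columns uj and N have columns cj. Then for every x, N [x]_S = x = M [x]_D, so P = N^(-1) M.
Since det N = 1, N^(-1) has integer entries; multiplying gives P = [[1, 0], [2, 1]].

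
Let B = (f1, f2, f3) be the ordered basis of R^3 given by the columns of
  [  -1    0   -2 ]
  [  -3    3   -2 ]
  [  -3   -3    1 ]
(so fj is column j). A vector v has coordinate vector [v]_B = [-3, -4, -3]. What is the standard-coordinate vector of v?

[9, 3, 18]

v = M [v]_B, where M has columns f1, ..., f3.
Carrying out the matrix-vector product, v = [9, 3, 18].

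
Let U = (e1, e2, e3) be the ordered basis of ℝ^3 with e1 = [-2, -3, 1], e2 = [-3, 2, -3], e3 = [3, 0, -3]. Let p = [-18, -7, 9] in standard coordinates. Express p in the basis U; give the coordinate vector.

Write p = c_1 e1 + ... + c_3 e3 and solve for the c_i.
Gaussian elimination on [M | p] yields c = (3, 1, -3).
Check: 3e1 + e2 - 3e3 = [-18, -7, 9].

[3, 1, -3]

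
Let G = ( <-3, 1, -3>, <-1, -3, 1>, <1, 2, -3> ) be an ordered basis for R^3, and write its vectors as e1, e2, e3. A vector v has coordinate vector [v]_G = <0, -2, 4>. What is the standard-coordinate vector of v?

v = M [v]_G, where M has columns e1, ..., e3.
Carrying out the matrix-vector product, v = <6, 14, -14>.

<6, 14, -14>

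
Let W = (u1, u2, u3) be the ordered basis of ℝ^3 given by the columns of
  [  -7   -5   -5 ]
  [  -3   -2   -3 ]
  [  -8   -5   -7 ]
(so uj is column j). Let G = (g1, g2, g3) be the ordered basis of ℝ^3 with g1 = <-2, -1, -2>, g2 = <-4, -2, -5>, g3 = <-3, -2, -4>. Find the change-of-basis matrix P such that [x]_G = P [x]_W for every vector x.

Let M have columns uj and N have columns gj. Then for every x, N [x]_G = x = M [x]_W, so P = N^(-1) M.
Since det N = 1, N^(-1) has integer entries; multiplying gives P = [[1, 2, -1], [2, 1, 1], [-1, -1, 1]].

[[1, 2, -1], [2, 1, 1], [-1, -1, 1]]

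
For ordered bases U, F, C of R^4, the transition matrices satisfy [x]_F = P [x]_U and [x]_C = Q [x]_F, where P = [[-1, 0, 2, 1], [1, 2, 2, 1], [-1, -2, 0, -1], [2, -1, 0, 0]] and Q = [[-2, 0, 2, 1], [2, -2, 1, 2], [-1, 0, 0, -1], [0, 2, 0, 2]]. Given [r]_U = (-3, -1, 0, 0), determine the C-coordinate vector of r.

First [r]_F = P [r]_U = (3, -5, 5, -5).
Then [r]_C = Q [r]_F = (-1, 11, 2, -20).

(-1, 11, 2, -20)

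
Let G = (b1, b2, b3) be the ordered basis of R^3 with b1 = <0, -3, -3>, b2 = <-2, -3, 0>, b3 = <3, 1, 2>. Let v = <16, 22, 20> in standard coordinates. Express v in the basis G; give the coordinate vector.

<-4, -2, 4>

We seek scalars with c_1 b1 + ... + c_3 b3 = v; equivalently solve M c = v where the columns of M are b1, ..., b3.
Gaussian elimination on [M | v] yields c = (-4, -2, 4).
Check: -4b1 - 2b2 + 4b3 = <16, 22, 20>.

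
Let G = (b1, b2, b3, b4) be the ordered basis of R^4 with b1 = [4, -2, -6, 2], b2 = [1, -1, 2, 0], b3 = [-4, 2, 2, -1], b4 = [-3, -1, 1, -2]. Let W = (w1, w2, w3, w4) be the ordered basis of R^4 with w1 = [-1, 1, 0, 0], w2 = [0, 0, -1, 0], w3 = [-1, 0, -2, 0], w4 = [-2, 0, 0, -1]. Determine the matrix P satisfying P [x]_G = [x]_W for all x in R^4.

[[-2, -1, 2, -1], [2, -2, -2, -1], [2, 0, 0, 0], [-2, 0, 1, 2]]

Column j of P is [bj]_W, since P maps G-coordinates to W-coordinates.
Expressing b1 in W: b1 = -2w1 + 2w2 + 2w3 - 2w4, so column 1 of P is [-2, 2, 2, -2].
Doing the same for each bj gives P = [[-2, -1, 2, -1], [2, -2, -2, -1], [2, 0, 0, 0], [-2, 0, 1, 2]].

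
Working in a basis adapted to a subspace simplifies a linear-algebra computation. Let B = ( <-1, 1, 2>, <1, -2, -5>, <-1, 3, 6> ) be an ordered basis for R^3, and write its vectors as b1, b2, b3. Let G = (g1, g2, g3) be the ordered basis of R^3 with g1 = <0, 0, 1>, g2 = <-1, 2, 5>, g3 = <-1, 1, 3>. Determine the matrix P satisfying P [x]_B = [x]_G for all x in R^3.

Take x = bj: its B-coordinates are the j-th standard unit vector, so P e_j — column j of P — equals [bj]_G.
b1 = -g1 + 0·g2 + g3, giving column 1 = <-1, 0, 1>; repeating for each j gives P = [[-1, 0, -1], [0, -1, 2], [1, 0, -1]].

[[-1, 0, -1], [0, -1, 2], [1, 0, -1]]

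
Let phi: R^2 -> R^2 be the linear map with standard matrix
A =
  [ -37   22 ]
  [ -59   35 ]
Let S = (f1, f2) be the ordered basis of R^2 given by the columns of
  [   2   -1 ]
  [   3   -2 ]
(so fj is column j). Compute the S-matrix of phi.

[[-3, -3], [2, 1]]

The j-th column of [phi]_S is [phi(fj)]_S.
phi(f1) = A f1 = (-8, -13) = -3f1 + 2f2, so column 1 is (-3, 2).
Repeating for f2 and assembling the columns gives [[-3, -3], [2, 1]].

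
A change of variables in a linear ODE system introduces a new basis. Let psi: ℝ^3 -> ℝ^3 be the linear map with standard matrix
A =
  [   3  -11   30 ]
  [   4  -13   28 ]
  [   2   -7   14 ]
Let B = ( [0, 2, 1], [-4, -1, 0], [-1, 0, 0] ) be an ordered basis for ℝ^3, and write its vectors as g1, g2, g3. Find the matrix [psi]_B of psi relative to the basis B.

Let P have columns g1, ..., g3. Then [psi]_B = P^(-1) A P.
Here det P = -1, so P^(-1) is integer; computing A P first and then P^(-1)(A P) gives [[0, -1, -2], [-2, 1, 0], [0, -3, 3]].

[[0, -1, -2], [-2, 1, 0], [0, -3, 3]]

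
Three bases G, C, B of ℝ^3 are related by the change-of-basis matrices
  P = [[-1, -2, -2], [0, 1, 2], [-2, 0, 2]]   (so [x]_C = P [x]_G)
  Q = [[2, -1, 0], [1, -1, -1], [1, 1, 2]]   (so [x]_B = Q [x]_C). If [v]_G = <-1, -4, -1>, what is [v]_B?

<28, 17, 5>

Composing the changes, [v]_B = Q P [v]_G.
Q P = [[-2, -5, -6], [1, -3, -6], [-5, -1, 4]]; applying this to <-1, -4, -1> gives <28, 17, 5>.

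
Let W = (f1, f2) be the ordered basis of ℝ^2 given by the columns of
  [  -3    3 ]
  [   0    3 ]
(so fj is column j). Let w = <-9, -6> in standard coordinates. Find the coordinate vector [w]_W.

<1, -2>

[w]_W is the unique c with M c = w, where M has columns f1, f2.
System: -3c_1 + 3c_2 = -9, 0c_1 + 3c_2 = -6; solving gives c_1 = 1, c_2 = -2.
Check: f1 - 2f2 = <-9, -6>.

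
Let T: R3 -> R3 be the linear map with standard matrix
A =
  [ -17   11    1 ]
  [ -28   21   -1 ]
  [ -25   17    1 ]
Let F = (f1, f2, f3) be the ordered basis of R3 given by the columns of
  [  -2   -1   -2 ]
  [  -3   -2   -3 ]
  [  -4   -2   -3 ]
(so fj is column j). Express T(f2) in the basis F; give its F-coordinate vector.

(-1, 3, 3)

Compute T(f2) = A f2 = (-7, -12, -11) in standard coordinates.
Then write this in F-coordinates: solve for y in y_1 f1 + ... + y_3 f3 = (-7, -12, -11).
This gives y = (-1, 3, 3), which is column 2 of [T]_F.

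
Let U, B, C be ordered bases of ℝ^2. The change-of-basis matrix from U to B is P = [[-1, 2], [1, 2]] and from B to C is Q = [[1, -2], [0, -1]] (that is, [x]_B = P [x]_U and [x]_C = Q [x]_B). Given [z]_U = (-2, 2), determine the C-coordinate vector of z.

(2, -2)

Composing the changes, [z]_C = Q P [z]_U.
Q P = [[-3, -2], [-1, -2]]; applying this to (-2, 2) gives (2, -2).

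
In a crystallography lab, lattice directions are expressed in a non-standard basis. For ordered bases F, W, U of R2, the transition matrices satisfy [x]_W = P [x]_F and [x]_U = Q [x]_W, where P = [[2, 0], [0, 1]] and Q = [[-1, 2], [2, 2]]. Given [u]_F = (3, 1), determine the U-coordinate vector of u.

(-4, 14)

Composing the changes, [u]_U = Q P [u]_F.
Q P = [[-2, 2], [4, 2]]; applying this to (3, 1) gives (-4, 14).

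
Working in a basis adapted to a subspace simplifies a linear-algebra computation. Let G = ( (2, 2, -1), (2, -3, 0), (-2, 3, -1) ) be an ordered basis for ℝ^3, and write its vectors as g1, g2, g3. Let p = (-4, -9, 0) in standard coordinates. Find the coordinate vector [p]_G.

[p]_G is the unique c with M c = p, where M has columns g1, ..., g3.
Row-reducing the augmented matrix [M | p] gives c = (-3, 4, 3).
Check: -3g1 + 4g2 + 3g3 = (-4, -9, 0).

(-3, 4, 3)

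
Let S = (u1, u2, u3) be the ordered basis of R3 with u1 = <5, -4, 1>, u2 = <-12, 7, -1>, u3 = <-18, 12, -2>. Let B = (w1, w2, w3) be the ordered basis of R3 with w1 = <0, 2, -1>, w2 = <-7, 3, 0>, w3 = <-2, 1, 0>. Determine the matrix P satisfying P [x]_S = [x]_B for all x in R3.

[[-1, 1, 2], [-1, 2, 2], [1, -1, 2]]

Take x = uj: its S-coordinates are the j-th standard unit vector, so P e_j — column j of P — equals [uj]_B.
u1 = -w1 - w2 + w3, giving column 1 = <-1, -1, 1>; repeating for each j gives P = [[-1, 1, 2], [-1, 2, 2], [1, -1, 2]].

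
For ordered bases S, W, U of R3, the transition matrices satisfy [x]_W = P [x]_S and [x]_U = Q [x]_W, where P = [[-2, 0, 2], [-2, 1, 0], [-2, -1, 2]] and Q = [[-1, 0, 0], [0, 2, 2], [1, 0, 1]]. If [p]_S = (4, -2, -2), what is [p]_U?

First [p]_W = P [p]_S = (-12, -10, -10).
Then [p]_U = Q [p]_W = (12, -40, -22).

(12, -40, -22)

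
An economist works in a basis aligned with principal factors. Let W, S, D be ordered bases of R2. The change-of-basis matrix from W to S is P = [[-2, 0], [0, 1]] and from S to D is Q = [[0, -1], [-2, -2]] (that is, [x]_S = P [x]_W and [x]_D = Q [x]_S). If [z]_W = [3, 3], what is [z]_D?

Apply P to get S-coordinates [-6, 3], then Q to get D-coordinates.
The result is [z]_D = [-3, 6].

[-3, 6]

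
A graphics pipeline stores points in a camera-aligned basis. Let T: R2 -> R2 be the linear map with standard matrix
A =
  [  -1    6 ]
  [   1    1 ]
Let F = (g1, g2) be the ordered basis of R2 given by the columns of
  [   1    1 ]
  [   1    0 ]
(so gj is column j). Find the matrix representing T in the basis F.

[[2, 1], [3, -2]]

With P the matrix whose columns are g1, g2, [T]_F = P^(-1) A P.
Column by column: T(g1) = A g1 = <5, 2>; its F-coordinates <2, 3> give column 1.
Continuing for each basis vector yields [T]_F = [[2, 1], [3, -2]].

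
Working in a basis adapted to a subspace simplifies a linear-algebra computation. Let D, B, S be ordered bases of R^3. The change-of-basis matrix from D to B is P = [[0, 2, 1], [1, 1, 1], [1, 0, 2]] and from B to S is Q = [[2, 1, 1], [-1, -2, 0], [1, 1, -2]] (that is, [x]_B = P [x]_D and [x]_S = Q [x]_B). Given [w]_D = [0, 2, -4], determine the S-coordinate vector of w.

First [w]_B = P [w]_D = [0, -2, -8].
Then [w]_S = Q [w]_B = [-10, 4, 14].

[-10, 4, 14]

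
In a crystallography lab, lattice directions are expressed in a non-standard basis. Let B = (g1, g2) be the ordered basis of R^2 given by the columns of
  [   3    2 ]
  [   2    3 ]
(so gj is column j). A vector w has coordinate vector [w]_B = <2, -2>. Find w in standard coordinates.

<2, -2>

By definition w = 2g1 - 2g2.
Summing componentwise gives <2, -2>.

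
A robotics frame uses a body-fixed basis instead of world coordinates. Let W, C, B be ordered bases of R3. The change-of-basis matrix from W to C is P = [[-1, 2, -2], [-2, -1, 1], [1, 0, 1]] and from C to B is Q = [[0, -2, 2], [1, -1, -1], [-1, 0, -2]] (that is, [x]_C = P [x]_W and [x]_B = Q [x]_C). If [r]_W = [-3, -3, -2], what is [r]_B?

[-24, -1, 9]

First [r]_C = P [r]_W = [1, 7, -5].
Then [r]_B = Q [r]_C = [-24, -1, 9].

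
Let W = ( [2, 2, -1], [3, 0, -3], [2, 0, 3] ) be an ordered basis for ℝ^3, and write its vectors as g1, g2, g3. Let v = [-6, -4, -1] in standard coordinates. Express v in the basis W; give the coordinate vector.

[-2, 0, -1]

Write v = c_1 g1 + ... + c_3 g3 and solve for the c_i.
Row-reducing the augmented matrix [M | v] gives c = (-2, 0, -1).
Check: -2g1 + 0·g2 - g3 = [-6, -4, -1].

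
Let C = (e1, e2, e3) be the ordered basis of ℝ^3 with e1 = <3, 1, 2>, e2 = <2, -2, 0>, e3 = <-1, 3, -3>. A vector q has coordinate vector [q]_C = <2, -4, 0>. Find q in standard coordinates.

<-2, 10, 4>

The coordinates say q = 2e1 - 4e2 + 0·e3; adding the scaled basis vectors gives <-2, 10, 4>.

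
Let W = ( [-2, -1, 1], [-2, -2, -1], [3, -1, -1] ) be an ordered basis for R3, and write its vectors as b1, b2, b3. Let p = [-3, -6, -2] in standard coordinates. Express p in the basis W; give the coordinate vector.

Write p = c_1 b1 + ... + c_3 b3 and solve for the c_i.
Solving this 3x3 system gives c = (1, 2, 1).
Check: b1 + 2b2 + b3 = [-3, -6, -2].

[1, 2, 1]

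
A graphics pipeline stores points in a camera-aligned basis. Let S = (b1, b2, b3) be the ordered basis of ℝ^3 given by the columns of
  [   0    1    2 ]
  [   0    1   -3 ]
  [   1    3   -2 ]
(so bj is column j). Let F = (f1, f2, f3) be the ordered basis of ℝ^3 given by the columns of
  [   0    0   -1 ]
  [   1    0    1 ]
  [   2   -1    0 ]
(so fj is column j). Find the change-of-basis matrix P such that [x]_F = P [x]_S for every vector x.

Take x = bj: its S-coordinates are the j-th standard unit vector, so P e_j — column j of P — equals [bj]_F.
b1 = 0·f1 - f2 + 0·f3, giving column 1 = [0, -1, 0]; repeating for each j gives P = [[0, 2, -1], [-1, 1, 0], [0, -1, -2]].

[[0, 2, -1], [-1, 1, 0], [0, -1, -2]]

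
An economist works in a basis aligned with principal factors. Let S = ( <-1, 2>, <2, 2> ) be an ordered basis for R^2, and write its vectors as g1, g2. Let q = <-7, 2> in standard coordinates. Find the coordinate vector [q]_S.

Write q = c_1 g1 + c_2 g2 and solve for the c_i.
System: -c_1 + 2c_2 = -7, 2c_1 + 2c_2 = 2; solving gives c_1 = 3, c_2 = -2.
Check: 3g1 - 2g2 = <-7, 2>.

<3, -2>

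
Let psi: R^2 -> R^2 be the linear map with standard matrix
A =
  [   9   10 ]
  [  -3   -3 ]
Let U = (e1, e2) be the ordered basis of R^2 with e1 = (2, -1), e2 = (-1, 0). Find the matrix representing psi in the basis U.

The j-th column of [psi]_U is [psi(ej)]_U.
psi(e1) = A e1 = (8, -3) = 3e1 - 2e2, so column 1 is (3, -2).
Repeating for e2 and assembling the columns gives [[3, -3], [-2, 3]].

[[3, -3], [-2, 3]]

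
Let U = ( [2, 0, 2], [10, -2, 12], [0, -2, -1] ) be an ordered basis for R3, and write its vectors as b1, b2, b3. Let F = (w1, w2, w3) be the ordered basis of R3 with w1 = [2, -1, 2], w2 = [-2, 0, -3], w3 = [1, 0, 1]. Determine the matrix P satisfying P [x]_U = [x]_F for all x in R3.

[[0, 2, 2], [0, -2, 1], [2, 2, -2]]

Let M have columns bj and N have columns wj. Then for every x, N [x]_F = x = M [x]_U, so P = N^(-1) M.
Since det N = 1, N^(-1) has integer entries; multiplying gives P = [[0, 2, 2], [0, -2, 1], [2, 2, -2]].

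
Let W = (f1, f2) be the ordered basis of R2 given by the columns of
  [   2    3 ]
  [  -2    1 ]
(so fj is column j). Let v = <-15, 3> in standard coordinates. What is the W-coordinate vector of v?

<-3, -3>

We seek scalars with c_1 f1 + c_2 f2 = v; equivalently solve M c = v where the columns of M are f1, f2.
System: 2c_1 + 3c_2 = -15, -2c_1 + c_2 = 3; solving gives c_1 = -3, c_2 = -3.
Check: -3f1 - 3f2 = <-15, 3>.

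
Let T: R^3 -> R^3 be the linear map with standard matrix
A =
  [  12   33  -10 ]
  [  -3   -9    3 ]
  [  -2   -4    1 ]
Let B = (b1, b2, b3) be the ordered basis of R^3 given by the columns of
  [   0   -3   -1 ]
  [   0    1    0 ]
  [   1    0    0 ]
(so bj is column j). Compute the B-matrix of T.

With P the matrix whose columns are b1, ..., b3, [T]_B = P^(-1) A P.
Column by column: T(b1) = A b1 = [-10, 3, 1]; its B-coordinates [1, 3, 1] give column 1.
Continuing for each basis vector yields [T]_B = [[1, 2, 2], [3, 0, 3], [1, 3, 3]].

[[1, 2, 2], [3, 0, 3], [1, 3, 3]]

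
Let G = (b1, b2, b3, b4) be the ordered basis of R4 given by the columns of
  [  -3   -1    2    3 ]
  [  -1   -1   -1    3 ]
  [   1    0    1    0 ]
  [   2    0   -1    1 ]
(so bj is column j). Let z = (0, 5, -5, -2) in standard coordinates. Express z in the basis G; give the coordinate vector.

(-2, -3, -3, -1)

We seek scalars with c_1 b1 + ... + c_4 b4 = z; equivalently solve M c = z where the columns of M are b1, ..., b4.
Solving this 4x4 system gives c = (-2, -3, -3, -1).
Check: -2b1 - 3b2 - 3b3 - b4 = (0, 5, -5, -2).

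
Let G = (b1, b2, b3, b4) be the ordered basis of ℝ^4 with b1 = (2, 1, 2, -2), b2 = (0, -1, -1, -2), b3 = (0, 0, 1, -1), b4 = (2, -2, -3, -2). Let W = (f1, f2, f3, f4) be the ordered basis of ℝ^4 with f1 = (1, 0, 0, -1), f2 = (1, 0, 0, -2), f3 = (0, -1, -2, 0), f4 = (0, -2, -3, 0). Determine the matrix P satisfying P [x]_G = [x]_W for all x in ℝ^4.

Column j of P is [bj]_W, since P maps G-coordinates to W-coordinates.
Expressing b1 in W: b1 = 2f1 + 0·f2 - f3 + 0·f4, so column 1 of P is (2, 0, -1, 0).
Doing the same for each bj gives P = [[2, -2, -1, 2], [0, 2, 1, 0], [-1, -1, -2, 0], [0, 1, 1, 1]].

[[2, -2, -1, 2], [0, 2, 1, 0], [-1, -1, -2, 0], [0, 1, 1, 1]]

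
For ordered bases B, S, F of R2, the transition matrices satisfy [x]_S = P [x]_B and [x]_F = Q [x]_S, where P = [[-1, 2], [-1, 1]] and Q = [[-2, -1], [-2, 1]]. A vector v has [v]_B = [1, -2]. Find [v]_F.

[13, 7]

First [v]_S = P [v]_B = [-5, -3].
Then [v]_F = Q [v]_S = [13, 7].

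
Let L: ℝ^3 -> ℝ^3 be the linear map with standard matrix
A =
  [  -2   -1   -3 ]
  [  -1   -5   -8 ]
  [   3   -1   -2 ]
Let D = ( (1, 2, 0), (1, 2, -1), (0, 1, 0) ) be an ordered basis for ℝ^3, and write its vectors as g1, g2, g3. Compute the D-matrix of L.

With P the matrix whose columns are g1, ..., g3, [L]_D = P^(-1) A P.
Column by column: L(g1) = A g1 = (-4, -11, 1); its D-coordinates (-3, -1, -3) give column 1.
Continuing for each basis vector yields [L]_D = [[-3, 2, -2], [-1, -3, 1], [-3, -1, -3]].

[[-3, 2, -2], [-1, -3, 1], [-3, -1, -3]]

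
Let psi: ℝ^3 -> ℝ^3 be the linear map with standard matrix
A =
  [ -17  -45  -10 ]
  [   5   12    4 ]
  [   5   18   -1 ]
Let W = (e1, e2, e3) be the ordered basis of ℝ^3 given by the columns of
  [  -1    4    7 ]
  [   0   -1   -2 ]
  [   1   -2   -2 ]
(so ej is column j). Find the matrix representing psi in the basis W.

With P the matrix whose columns are e1, ..., e3, [psi]_W = P^(-1) A P.
Column by column: psi(e1) = A e1 = [7, -1, -6]; its W-coordinates [-2, 3, -1] give column 1.
Continuing for each basis vector yields [psi]_W = [[-2, 2, -1], [3, -2, 1], [-1, 1, -2]].

[[-2, 2, -1], [3, -2, 1], [-1, 1, -2]]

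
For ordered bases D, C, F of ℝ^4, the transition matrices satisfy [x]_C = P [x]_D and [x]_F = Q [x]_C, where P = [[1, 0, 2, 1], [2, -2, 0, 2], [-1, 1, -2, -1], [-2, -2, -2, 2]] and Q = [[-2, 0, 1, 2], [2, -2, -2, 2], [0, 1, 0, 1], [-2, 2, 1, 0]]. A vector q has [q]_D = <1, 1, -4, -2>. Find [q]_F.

<28, -30, -4, 20>

First [q]_C = P [q]_D = <-9, -4, 10, 0>.
Then [q]_F = Q [q]_C = <28, -30, -4, 20>.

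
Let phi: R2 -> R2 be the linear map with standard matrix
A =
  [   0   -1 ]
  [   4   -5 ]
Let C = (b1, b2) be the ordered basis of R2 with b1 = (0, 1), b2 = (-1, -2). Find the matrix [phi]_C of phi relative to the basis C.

[[-3, 2], [1, -2]]

The j-th column of [phi]_C is [phi(bj)]_C.
phi(b1) = A b1 = (-1, -5) = -3b1 + b2, so column 1 is (-3, 1).
Repeating for b2 and assembling the columns gives [[-3, 2], [1, -2]].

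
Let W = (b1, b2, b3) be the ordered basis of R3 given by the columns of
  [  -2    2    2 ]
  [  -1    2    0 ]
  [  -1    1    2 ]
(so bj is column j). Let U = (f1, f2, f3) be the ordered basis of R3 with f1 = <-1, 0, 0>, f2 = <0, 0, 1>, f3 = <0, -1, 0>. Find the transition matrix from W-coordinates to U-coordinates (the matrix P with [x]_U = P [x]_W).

[[2, -2, -2], [-1, 1, 2], [1, -2, 0]]

Take x = bj: its W-coordinates are the j-th standard unit vector, so P e_j — column j of P — equals [bj]_U.
b1 = 2f1 - f2 + f3, giving column 1 = <2, -1, 1>; repeating for each j gives P = [[2, -2, -2], [-1, 1, 2], [1, -2, 0]].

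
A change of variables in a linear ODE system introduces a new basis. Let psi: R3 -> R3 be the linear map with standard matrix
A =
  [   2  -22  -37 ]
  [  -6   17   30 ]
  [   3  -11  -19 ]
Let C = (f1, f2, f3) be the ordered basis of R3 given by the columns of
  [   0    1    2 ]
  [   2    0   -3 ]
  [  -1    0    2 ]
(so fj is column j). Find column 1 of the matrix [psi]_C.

Column 1 of [psi]_C is the C-coordinate vector of psi(f1).
In standard coordinates psi(f1) = A f1 = [-7, 4, -3].
Converting to C: [-7, 4, -3] = -f1 - 3f2 - 2f3, so the coordinate vector is [-1, -3, -2].

[-1, -3, -2]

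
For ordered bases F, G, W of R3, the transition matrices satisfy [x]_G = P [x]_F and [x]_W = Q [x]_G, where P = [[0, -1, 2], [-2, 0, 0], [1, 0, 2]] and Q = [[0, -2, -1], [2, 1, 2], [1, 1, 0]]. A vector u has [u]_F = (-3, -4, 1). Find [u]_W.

Composing the changes, [u]_W = Q P [u]_F.
Q P = [[3, 0, -2], [0, -2, 8], [-2, -1, 2]]; applying this to (-3, -4, 1) gives (-11, 16, 12).

(-11, 16, 12)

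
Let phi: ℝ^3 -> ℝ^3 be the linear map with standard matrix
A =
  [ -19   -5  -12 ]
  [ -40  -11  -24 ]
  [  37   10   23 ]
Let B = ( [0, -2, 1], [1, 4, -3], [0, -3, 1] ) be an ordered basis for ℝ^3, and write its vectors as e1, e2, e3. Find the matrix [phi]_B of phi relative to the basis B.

[[-3, -3, 3], [-2, -3, 3], [0, 2, -1]]

Let P have columns e1, ..., e3. Then [phi]_B = P^(-1) A P.
Here det P = -1, so P^(-1) is integer; computing A P first and then P^(-1)(A P) gives [[-3, -3, 3], [-2, -3, 3], [0, 2, -1]].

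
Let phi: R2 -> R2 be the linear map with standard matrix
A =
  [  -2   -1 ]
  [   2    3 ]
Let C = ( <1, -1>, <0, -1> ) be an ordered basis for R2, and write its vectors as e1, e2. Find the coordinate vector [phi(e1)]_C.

<-1, 2>

Compute phi(e1) = A e1 = <-1, -1> in standard coordinates.
Then write this in C-coordinates: solve for y in y_1 e1 + y_2 e2 = <-1, -1>.
This gives y = <-1, 2>, which is column 1 of [phi]_C.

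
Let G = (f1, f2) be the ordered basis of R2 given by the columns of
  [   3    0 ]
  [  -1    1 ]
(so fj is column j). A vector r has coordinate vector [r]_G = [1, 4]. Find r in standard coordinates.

The coordinates say r = f1 + 4f2; adding the scaled basis vectors gives [3, 3].

[3, 3]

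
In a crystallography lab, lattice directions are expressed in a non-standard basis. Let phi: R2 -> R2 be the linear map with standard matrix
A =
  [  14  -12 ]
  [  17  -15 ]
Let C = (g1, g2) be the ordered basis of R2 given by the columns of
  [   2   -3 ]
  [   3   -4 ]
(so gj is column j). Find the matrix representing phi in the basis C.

With P the matrix whose columns are g1, g2, [phi]_C = P^(-1) A P.
Column by column: phi(g1) = A g1 = <-8, -11>; its C-coordinates <-1, 2> give column 1.
Continuing for each basis vector yields [phi]_C = [[-1, 3], [2, 0]].

[[-1, 3], [2, 0]]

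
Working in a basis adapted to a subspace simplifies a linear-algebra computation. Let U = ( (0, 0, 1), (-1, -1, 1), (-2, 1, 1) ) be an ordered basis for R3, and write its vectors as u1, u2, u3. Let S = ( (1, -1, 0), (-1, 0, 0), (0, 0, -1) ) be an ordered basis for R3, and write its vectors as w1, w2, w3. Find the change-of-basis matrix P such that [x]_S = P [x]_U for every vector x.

[[0, 1, -1], [0, 2, 1], [-1, -1, -1]]

Let M have columns uj and N have columns wj. Then for every x, N [x]_S = x = M [x]_U, so P = N^(-1) M.
Since det N = 1, N^(-1) has integer entries; multiplying gives P = [[0, 1, -1], [0, 2, 1], [-1, -1, -1]].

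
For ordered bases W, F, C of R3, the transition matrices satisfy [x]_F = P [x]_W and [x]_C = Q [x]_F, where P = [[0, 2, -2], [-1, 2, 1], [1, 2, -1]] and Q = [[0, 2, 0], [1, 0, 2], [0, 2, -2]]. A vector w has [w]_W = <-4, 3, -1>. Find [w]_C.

Apply P to get F-coordinates <8, 9, 3>, then Q to get C-coordinates.
The result is [w]_C = <18, 14, 12>.

<18, 14, 12>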